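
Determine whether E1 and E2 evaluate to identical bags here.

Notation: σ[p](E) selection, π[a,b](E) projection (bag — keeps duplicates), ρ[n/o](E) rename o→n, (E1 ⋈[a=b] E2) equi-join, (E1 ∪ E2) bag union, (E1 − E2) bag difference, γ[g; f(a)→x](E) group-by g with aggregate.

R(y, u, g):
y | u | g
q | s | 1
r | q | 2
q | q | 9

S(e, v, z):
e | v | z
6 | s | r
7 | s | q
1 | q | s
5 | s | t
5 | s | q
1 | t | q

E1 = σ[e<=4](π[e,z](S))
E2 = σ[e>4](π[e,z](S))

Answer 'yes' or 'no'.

E1 row counts bottom-up:
  S → 6
  π[e,z](S) → 6
  σ[e<=4](π[e,z](S)) → 2
E2 row counts bottom-up:
  S → 6
  π[e,z](S) → 6
  σ[e>4](π[e,z](S)) → 4

E1 result:
e | z
1 | q
1 | s
E2 result:
e | z
5 | q
5 | t
6 | r
7 | q
Witness: (6, 'r') appears 0× in E1 but 1× in E2.

no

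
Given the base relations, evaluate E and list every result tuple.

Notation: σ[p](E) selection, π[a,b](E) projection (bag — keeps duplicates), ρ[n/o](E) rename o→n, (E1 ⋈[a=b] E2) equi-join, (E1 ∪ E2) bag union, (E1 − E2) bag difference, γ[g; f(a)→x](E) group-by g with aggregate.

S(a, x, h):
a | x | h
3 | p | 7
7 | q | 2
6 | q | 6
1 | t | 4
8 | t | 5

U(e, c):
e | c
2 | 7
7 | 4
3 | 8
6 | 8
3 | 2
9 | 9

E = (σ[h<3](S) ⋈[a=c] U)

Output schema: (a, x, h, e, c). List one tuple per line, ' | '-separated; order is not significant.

Per-node cardinality:
  S → 5
  σ[h<3](S) → 1
  U → 6
  (σ[h<3](S) ⋈[a=c] U) → 1

== RESULT ==
a | x | h | e | c
7 | q | 2 | 2 | 7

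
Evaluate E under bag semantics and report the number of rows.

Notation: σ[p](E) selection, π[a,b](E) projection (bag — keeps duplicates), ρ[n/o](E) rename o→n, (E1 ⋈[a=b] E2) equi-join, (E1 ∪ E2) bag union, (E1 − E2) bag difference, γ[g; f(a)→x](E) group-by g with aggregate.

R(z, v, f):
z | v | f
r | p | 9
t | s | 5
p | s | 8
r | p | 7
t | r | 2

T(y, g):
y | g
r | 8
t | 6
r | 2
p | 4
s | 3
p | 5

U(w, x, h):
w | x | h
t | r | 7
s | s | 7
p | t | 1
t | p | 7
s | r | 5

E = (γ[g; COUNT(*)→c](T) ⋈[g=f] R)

Per-node cardinality:
  T → 6
  γ[g; COUNT(*)→c](T) → 6
  R → 5
  (γ[g; COUNT(*)→c](T) ⋈[g=f] R) → 3

|E| = 3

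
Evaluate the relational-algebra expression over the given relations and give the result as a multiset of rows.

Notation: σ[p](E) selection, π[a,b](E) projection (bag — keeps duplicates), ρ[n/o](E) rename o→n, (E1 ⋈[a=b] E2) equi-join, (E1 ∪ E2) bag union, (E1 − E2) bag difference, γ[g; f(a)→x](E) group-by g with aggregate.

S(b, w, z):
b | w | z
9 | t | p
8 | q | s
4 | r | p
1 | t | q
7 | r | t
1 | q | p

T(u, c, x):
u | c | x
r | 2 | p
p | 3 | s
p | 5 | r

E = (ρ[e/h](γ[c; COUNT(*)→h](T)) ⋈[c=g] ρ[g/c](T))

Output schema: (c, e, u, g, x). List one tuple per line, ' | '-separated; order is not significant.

Row counts bottom-up:
  T → 3
  γ[c; COUNT(*)→h](T) → 3
  ρ[e/h](γ[c; COUNT(*)→h](T)) → 3
  T → 3
  ρ[g/c](T) → 3
  (ρ[e/h](γ[c; COUNT(*)→h](T)) ⋈[c=g] ρ[g/c](T)) → 3

== RESULT ==
c | e | u | g | x
2 | 1 | r | 2 | p
3 | 1 | p | 3 | s
5 | 1 | p | 5 | r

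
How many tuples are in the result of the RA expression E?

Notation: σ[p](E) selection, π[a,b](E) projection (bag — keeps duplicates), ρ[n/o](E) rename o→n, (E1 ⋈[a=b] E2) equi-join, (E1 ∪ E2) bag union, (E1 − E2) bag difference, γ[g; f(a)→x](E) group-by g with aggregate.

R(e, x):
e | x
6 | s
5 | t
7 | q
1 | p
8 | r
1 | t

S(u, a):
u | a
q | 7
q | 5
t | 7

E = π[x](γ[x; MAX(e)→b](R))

Subexpression sizes:
  R → 6
  γ[x; MAX(e)→b](R) → 5
  π[x](γ[x; MAX(e)→b](R)) → 5

|E| = 5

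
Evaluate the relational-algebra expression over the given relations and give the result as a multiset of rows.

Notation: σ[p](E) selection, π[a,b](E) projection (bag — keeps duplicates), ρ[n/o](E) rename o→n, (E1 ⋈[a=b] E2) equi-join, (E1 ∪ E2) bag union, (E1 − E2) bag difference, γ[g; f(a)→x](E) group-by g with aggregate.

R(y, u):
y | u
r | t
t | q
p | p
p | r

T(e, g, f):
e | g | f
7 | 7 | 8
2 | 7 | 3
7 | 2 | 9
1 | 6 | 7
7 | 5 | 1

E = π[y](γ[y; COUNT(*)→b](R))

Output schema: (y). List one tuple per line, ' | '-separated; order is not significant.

Stepwise |·|:
  R → 4
  γ[y; COUNT(*)→b](R) → 3
  π[y](γ[y; COUNT(*)→b](R)) → 3

== RESULT ==
y
p
r
t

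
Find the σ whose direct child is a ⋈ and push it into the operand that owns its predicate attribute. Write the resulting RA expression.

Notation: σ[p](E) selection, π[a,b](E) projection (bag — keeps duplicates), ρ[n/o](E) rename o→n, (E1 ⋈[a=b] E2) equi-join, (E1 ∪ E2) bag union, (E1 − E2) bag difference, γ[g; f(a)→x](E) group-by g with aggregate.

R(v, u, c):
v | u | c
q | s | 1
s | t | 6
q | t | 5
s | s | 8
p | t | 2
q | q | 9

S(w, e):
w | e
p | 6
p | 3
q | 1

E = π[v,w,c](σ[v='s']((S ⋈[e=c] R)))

σ filters on v, owned by the right side.
E' = π[v,w,c]((S ⋈[e=c] σ[v='s'](R)))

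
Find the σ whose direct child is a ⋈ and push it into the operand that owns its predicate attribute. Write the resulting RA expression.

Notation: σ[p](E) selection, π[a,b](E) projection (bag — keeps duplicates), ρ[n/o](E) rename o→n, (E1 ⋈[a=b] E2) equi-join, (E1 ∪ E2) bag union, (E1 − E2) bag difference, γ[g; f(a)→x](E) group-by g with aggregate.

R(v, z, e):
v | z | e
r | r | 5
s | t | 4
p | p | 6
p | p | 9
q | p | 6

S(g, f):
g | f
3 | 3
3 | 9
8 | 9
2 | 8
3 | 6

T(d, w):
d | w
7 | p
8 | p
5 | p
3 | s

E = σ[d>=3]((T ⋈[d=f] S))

σ filters on d, owned by the left side.
E' = (σ[d>=3](T) ⋈[d=f] S)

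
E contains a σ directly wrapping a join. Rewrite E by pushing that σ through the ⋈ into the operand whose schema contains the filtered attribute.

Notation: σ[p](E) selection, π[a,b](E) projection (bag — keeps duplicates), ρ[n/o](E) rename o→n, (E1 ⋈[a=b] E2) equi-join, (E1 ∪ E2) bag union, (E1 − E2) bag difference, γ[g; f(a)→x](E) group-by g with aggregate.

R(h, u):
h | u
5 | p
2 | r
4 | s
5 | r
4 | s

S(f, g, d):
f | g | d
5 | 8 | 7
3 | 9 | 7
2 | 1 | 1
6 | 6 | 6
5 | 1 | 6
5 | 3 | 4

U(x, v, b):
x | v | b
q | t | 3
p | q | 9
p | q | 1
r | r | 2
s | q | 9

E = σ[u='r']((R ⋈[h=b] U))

σ filters on u, owned by the left side.
E' = (σ[u='r'](R) ⋈[h=b] U)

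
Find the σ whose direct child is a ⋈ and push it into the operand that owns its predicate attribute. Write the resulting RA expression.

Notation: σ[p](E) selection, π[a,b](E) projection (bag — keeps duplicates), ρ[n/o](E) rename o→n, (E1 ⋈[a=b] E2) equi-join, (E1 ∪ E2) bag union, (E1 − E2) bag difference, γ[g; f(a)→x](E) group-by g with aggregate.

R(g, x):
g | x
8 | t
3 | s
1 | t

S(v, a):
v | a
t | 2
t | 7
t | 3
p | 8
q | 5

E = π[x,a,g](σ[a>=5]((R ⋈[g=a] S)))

σ filters on a, owned by the right side.
E' = π[x,a,g]((R ⋈[g=a] σ[a>=5](S)))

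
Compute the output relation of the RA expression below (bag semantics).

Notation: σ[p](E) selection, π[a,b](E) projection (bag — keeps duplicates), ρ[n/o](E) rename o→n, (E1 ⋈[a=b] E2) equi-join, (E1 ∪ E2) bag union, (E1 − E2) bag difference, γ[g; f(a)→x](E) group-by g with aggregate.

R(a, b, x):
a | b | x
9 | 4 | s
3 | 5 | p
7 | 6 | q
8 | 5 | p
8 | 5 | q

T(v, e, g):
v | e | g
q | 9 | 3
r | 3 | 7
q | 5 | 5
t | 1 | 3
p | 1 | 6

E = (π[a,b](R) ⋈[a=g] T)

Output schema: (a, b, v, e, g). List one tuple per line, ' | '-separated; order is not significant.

Per-node cardinality:
  R → 5
  π[a,b](R) → 5
  T → 5
  (π[a,b](R) ⋈[a=g] T) → 3

== RESULT ==
a | b | v | e | g
3 | 5 | q | 9 | 3
3 | 5 | t | 1 | 3
7 | 6 | r | 3 | 7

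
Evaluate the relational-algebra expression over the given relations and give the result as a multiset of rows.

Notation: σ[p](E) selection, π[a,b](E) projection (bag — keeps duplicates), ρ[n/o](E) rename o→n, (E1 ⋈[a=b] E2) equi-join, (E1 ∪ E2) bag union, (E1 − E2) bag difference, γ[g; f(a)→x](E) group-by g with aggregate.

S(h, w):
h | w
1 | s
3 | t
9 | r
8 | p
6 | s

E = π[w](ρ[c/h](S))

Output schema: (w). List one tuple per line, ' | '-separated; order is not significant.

Row counts bottom-up:
  S → 5
  ρ[c/h](S) → 5
  π[w](ρ[c/h](S)) → 5

== RESULT ==
w
p
r
s
s
t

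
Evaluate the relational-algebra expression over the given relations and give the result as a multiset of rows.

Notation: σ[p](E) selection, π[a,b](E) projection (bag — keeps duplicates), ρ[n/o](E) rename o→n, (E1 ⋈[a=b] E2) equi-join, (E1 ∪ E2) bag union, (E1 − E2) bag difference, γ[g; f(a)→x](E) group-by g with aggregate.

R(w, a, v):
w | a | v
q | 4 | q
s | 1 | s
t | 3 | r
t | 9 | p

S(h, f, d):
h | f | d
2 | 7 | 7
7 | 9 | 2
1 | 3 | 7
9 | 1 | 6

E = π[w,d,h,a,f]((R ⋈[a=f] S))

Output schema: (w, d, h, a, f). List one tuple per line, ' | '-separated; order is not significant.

Stepwise |·|:
  R → 4
  S → 4
  (R ⋈[a=f] S) → 3
  π[w,d,h,a,f]((R ⋈[a=f] S)) → 3

== RESULT ==
w | d | h | a | f
s | 6 | 9 | 1 | 1
t | 2 | 7 | 9 | 9
t | 7 | 1 | 3 | 3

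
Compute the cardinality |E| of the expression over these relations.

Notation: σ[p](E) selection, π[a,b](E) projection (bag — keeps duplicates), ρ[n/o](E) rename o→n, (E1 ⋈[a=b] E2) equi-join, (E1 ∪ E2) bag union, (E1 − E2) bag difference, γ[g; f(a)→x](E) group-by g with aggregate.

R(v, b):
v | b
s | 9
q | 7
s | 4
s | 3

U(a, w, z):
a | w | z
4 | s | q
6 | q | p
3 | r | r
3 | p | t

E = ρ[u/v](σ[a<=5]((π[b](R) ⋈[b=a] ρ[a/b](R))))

Subexpression sizes:
  R → 4
  π[b](R) → 4
  R → 4
  ρ[a/b](R) → 4
  (π[b](R) ⋈[b=a] ρ[a/b](R)) → 4
  σ[a<=5]((π[b](R) ⋈[b=a] ρ[a/b](R))) → 2
  ρ[u/v](σ[a<=5]((π[b](R) ⋈[b=a] ρ[a/b](R)))) → 2

|E| = 2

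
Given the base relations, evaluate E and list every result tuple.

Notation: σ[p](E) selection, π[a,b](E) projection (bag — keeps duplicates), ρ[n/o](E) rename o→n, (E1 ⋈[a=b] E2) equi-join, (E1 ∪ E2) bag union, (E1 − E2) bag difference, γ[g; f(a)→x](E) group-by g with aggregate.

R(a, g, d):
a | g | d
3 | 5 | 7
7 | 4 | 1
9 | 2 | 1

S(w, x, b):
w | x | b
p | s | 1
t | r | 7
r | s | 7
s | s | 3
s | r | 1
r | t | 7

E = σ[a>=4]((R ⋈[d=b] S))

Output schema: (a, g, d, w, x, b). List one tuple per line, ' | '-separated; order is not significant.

Row counts bottom-up:
  R → 3
  S → 6
  (R ⋈[d=b] S) → 7
  σ[a>=4]((R ⋈[d=b] S)) → 4

== RESULT ==
a | g | d | w | x | b
7 | 4 | 1 | p | s | 1
7 | 4 | 1 | s | r | 1
9 | 2 | 1 | p | s | 1
9 | 2 | 1 | s | r | 1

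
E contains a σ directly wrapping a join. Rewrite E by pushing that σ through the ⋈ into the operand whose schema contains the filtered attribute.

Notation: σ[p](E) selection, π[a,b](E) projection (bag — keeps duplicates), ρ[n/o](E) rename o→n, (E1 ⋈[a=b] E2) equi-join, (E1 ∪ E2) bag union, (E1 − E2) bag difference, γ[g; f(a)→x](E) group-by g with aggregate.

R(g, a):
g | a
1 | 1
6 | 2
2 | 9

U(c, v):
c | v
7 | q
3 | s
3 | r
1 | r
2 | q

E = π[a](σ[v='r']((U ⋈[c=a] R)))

σ filters on v, owned by the left side.
E' = π[a]((σ[v='r'](U) ⋈[c=a] R))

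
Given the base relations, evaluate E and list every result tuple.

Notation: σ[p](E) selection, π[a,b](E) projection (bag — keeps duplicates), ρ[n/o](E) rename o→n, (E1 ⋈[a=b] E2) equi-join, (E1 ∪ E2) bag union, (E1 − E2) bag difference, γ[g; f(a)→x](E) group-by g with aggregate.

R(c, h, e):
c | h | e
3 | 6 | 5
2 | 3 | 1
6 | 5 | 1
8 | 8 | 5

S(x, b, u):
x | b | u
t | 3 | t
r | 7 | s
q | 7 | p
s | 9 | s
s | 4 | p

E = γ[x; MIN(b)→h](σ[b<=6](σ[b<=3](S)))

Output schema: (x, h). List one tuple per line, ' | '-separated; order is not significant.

Row counts bottom-up:
  S → 5
  σ[b<=3](S) → 1
  σ[b<=6](σ[b<=3](S)) → 1
  γ[x; MIN(b)→h](σ[b<=6](σ[b<=3](S))) → 1

== RESULT ==
x | h
t | 3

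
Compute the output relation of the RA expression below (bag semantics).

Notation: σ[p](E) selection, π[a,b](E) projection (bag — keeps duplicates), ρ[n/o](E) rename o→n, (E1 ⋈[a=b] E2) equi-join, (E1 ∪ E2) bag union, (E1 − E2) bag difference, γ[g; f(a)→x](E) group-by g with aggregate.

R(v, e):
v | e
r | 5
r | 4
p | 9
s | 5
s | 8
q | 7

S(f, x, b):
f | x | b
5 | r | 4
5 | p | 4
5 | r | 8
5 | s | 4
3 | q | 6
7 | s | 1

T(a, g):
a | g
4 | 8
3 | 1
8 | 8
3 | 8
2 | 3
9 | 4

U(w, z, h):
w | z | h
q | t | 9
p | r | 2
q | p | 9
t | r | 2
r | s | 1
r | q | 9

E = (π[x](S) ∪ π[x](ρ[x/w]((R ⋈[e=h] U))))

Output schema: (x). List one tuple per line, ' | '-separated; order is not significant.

Subexpression sizes:
  S → 6
  π[x](S) → 6
  R → 6
  U → 6
  (R ⋈[e=h] U) → 3
  ρ[x/w]((R ⋈[e=h] U)) → 3
  π[x](ρ[x/w]((R ⋈[e=h] U))) → 3
  (π[x](S) ∪ π[x](ρ[x/w]((R ⋈[e=h] U)))) → 9

== RESULT ==
x
p
q
q
q
r
r
r
s
s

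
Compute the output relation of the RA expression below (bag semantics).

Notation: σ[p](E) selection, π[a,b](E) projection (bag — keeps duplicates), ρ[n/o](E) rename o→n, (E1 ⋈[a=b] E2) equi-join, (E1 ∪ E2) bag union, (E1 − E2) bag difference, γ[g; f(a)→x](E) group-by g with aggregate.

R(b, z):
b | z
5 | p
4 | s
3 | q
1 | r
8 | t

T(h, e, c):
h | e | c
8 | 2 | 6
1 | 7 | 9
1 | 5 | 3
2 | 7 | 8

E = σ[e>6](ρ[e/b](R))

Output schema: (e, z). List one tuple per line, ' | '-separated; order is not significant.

Row counts bottom-up:
  R → 5
  ρ[e/b](R) → 5
  σ[e>6](ρ[e/b](R)) → 1

== RESULT ==
e | z
8 | t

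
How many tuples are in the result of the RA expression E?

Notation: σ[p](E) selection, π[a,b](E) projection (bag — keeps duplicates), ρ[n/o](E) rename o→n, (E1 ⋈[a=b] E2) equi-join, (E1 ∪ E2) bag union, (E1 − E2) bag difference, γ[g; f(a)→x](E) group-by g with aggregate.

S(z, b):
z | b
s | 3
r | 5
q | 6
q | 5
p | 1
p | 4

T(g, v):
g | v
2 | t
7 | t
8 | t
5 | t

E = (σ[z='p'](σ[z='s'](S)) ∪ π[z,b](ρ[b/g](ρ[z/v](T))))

Stepwise |·|:
  S → 6
  σ[z='s'](S) → 1
  σ[z='p'](σ[z='s'](S)) → 0
  T → 4
  ρ[z/v](T) → 4
  ρ[b/g](ρ[z/v](T)) → 4
  π[z,b](ρ[b/g](ρ[z/v](T))) → 4
  (σ[z='p'](σ[z='s'](S)) ∪ π[z,b](ρ[b/g](ρ[z/v](T)))) → 4

|E| = 4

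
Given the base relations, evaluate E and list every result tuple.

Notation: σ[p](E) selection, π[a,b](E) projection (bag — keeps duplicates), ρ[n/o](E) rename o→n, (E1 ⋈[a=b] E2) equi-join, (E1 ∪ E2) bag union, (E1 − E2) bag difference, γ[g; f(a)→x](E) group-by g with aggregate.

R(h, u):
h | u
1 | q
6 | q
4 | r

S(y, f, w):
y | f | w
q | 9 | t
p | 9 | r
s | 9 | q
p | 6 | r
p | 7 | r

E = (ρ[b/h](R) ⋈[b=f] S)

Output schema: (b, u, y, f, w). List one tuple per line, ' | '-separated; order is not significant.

Row counts bottom-up:
  R → 3
  ρ[b/h](R) → 3
  S → 5
  (ρ[b/h](R) ⋈[b=f] S) → 1

== RESULT ==
b | u | y | f | w
6 | q | p | 6 | r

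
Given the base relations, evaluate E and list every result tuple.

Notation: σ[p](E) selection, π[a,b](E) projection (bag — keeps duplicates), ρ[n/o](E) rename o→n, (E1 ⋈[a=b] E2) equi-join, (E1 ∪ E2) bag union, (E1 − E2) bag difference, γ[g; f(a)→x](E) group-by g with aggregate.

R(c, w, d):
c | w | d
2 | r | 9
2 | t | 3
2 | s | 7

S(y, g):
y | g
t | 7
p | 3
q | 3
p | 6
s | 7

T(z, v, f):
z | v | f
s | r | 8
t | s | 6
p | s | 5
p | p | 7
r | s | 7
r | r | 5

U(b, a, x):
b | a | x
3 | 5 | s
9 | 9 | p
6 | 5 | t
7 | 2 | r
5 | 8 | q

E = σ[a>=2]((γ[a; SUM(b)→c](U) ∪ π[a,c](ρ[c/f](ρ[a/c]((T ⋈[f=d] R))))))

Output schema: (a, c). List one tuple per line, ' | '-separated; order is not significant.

Subexpression sizes:
  U → 5
  γ[a; SUM(b)→c](U) → 4
  T → 6
  R → 3
  (T ⋈[f=d] R) → 2
  ρ[a/c]((T ⋈[f=d] R)) → 2
  ρ[c/f](ρ[a/c]((T ⋈[f=d] R))) → 2
  π[a,c](ρ[c/f](ρ[a/c]((T ⋈[f=d] R)))) → 2
  (γ[a; SUM(b)→c](U) ∪ π[a,c](ρ[c/f](ρ[a/c]((T ⋈[f=d] R))))) → 6
  σ[a>=2]((γ[a; SUM(b)→c](U) ∪ π[a,c](ρ[c/f](ρ[a/c]((T ⋈[f=d] R)))))) → 6

== RESULT ==
a | c
2 | 7
2 | 7
2 | 7
5 | 9
8 | 5
9 | 9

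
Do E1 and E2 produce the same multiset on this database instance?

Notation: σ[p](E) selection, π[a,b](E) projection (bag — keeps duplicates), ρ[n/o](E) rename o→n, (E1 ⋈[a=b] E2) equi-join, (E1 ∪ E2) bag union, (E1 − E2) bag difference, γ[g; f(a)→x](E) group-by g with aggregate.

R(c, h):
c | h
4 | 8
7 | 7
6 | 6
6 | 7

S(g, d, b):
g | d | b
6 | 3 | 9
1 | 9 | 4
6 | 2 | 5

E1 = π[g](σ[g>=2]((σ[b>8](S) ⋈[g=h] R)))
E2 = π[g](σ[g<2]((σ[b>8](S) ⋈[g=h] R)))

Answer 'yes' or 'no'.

E1 stepwise |·|:
  S → 3
  σ[b>8](S) → 1
  R → 4
  (σ[b>8](S) ⋈[g=h] R) → 1
  σ[g>=2]((σ[b>8](S) ⋈[g=h] R)) → 1
  π[g](σ[g>=2]((σ[b>8](S) ⋈[g=h] R))) → 1
E2 stepwise |·|:
  S → 3
  σ[b>8](S) → 1
  R → 4
  (σ[b>8](S) ⋈[g=h] R) → 1
  σ[g<2]((σ[b>8](S) ⋈[g=h] R)) → 0
  π[g](σ[g<2]((σ[b>8](S) ⋈[g=h] R))) → 0

E1 result:
g
6
E2 result:
g
(0 rows)
Witness: (6,) appears 1× in E1 but 0× in E2.

no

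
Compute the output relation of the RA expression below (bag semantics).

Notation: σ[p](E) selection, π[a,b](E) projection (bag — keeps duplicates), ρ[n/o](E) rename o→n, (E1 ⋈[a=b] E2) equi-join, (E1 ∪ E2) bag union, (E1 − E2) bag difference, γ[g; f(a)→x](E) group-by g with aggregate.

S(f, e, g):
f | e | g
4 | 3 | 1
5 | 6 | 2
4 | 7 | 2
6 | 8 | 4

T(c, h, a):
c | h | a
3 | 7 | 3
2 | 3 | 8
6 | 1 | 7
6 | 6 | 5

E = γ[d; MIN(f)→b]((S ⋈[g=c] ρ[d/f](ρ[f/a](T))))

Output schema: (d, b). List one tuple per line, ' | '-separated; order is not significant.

Subexpression sizes:
  S → 4
  T → 4
  ρ[f/a](T) → 4
  ρ[d/f](ρ[f/a](T)) → 4
  (S ⋈[g=c] ρ[d/f](ρ[f/a](T))) → 2
  γ[d; MIN(f)→b]((S ⋈[g=c] ρ[d/f](ρ[f/a](T)))) → 1

== RESULT ==
d | b
8 | 4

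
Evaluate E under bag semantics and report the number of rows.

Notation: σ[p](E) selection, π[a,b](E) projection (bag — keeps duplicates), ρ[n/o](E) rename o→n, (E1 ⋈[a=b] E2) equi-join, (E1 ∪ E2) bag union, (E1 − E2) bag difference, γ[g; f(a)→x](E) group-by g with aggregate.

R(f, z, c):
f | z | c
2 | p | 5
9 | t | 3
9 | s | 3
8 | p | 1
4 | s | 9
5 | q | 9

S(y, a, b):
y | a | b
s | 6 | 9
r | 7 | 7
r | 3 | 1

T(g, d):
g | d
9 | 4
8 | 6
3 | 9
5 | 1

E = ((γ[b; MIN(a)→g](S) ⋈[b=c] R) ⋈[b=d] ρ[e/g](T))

Subexpression sizes:
  S → 3
  γ[b; MIN(a)→g](S) → 3
  R → 6
  (γ[b; MIN(a)→g](S) ⋈[b=c] R) → 3
  T → 4
  ρ[e/g](T) → 4
  ((γ[b; MIN(a)→g](S) ⋈[b=c] R) ⋈[b=d] ρ[e/g](T)) → 3

|E| = 3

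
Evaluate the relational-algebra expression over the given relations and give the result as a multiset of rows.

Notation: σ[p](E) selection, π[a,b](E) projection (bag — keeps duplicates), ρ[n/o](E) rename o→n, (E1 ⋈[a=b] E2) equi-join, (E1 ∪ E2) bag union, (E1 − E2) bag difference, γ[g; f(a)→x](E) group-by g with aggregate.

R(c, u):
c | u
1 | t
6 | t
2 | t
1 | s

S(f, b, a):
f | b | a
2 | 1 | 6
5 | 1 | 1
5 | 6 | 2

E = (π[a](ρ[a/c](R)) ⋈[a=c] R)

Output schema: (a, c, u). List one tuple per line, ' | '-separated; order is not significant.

Subexpression sizes:
  R → 4
  ρ[a/c](R) → 4
  π[a](ρ[a/c](R)) → 4
  R → 4
  (π[a](ρ[a/c](R)) ⋈[a=c] R) → 6

== RESULT ==
a | c | u
1 | 1 | s
1 | 1 | s
1 | 1 | t
1 | 1 | t
2 | 2 | t
6 | 6 | t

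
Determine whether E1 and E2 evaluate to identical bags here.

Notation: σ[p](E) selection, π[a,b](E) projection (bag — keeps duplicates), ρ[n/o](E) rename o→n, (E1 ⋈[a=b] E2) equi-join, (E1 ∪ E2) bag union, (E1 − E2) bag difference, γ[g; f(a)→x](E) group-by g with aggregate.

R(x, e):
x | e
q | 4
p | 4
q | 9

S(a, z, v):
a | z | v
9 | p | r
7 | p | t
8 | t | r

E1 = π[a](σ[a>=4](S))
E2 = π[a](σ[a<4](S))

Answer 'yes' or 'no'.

E1 subexpression sizes:
  S → 3
  σ[a>=4](S) → 3
  π[a](σ[a>=4](S)) → 3
E2 subexpression sizes:
  S → 3
  σ[a<4](S) → 0
  π[a](σ[a<4](S)) → 0

E1 result:
a
7
8
9
E2 result:
a
(0 rows)
Witness: (7,) appears 1× in E1 but 0× in E2.

no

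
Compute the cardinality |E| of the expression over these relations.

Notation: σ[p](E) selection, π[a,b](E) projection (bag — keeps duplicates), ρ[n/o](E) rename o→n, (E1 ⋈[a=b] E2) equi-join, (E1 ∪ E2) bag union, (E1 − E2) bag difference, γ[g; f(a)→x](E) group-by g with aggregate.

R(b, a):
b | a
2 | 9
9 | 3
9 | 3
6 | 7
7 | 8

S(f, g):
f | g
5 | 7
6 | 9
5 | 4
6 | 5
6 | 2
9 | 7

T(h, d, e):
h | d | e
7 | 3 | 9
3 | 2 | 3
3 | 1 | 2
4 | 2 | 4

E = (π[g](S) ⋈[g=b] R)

Per-node cardinality:
  S → 6
  π[g](S) → 6
  R → 5
  (π[g](S) ⋈[g=b] R) → 5

|E| = 5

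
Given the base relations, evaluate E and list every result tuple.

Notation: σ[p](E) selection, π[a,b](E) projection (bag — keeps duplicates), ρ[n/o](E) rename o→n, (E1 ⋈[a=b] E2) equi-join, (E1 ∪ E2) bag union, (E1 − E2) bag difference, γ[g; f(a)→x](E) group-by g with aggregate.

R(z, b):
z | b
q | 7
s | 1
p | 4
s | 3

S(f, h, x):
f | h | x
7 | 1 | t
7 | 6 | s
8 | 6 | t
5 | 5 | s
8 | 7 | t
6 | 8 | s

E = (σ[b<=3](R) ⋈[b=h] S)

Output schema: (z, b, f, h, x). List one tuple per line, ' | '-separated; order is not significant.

Subexpression sizes:
  R → 4
  σ[b<=3](R) → 2
  S → 6
  (σ[b<=3](R) ⋈[b=h] S) → 1

== RESULT ==
z | b | f | h | x
s | 1 | 7 | 1 | t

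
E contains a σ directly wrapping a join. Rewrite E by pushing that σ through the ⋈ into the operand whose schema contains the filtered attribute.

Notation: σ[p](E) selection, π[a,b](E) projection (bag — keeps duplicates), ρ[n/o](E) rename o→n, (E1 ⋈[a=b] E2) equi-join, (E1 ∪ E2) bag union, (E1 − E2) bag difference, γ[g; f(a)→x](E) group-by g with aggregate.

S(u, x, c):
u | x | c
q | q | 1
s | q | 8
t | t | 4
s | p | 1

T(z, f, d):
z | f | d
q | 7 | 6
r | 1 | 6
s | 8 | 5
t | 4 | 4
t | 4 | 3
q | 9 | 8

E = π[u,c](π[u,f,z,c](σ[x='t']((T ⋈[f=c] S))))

σ filters on x, owned by the right side.
E' = π[u,c](π[u,f,z,c]((T ⋈[f=c] σ[x='t'](S))))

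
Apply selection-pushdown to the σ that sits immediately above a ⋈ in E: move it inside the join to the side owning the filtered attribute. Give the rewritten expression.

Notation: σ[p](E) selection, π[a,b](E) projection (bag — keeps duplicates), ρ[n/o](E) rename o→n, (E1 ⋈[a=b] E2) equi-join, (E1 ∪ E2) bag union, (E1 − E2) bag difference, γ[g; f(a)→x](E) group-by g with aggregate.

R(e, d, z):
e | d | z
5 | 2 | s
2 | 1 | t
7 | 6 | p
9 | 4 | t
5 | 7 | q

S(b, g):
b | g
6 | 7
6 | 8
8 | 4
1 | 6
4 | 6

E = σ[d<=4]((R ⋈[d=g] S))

σ filters on d, owned by the left side.
E' = (σ[d<=4](R) ⋈[d=g] S)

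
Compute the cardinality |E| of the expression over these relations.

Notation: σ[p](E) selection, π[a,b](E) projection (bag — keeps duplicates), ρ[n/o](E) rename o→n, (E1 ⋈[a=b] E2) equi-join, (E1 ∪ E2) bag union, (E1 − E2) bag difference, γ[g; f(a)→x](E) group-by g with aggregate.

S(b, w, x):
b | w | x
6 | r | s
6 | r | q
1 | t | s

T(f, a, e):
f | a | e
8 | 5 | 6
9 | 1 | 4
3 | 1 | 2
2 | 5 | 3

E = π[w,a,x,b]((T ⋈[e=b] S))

Row counts bottom-up:
  T → 4
  S → 3
  (T ⋈[e=b] S) → 2
  π[w,a,x,b]((T ⋈[e=b] S)) → 2

|E| = 2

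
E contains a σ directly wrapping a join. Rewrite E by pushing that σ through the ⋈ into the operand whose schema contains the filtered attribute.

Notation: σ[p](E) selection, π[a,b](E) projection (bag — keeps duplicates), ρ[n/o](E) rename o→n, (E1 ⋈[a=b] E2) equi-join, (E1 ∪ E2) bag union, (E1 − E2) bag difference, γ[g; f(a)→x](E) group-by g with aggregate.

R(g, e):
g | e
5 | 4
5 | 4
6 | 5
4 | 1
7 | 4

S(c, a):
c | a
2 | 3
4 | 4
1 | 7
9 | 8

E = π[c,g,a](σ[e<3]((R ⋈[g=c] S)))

σ filters on e, owned by the left side.
E' = π[c,g,a]((σ[e<3](R) ⋈[g=c] S))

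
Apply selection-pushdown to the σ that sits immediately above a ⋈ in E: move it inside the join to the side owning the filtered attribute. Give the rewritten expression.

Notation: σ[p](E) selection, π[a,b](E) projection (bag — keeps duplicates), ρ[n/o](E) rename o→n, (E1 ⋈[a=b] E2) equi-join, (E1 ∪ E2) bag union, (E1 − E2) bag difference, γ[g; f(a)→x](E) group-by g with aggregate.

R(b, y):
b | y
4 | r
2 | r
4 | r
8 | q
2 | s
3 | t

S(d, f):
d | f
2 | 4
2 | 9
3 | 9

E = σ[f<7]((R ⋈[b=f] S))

σ filters on f, owned by the right side.
E' = (R ⋈[b=f] σ[f<7](S))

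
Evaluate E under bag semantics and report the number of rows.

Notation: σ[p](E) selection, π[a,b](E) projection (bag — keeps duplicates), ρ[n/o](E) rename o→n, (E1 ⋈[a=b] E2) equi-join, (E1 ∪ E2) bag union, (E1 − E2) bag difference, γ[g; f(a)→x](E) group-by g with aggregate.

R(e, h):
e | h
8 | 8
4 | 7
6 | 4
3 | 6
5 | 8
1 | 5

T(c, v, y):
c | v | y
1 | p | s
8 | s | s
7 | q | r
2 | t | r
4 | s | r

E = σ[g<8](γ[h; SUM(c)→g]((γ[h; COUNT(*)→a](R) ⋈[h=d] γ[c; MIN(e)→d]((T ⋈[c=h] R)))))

Subexpression sizes:
  R → 6
  γ[h; COUNT(*)→a](R) → 5
  T → 5
  R → 6
  (T ⋈[c=h] R) → 4
  γ[c; MIN(e)→d]((T ⋈[c=h] R)) → 3
  (γ[h; COUNT(*)→a](R) ⋈[h=d] γ[c; MIN(e)→d]((T ⋈[c=h] R))) → 3
  γ[h; SUM(c)→g]((γ[h; COUNT(*)→a](R) ⋈[h=d] γ[c; MIN(e)→d]((T ⋈[c=h] R)))) → 3
  σ[g<8](γ[h; SUM(c)→g]((γ[h; COUNT(*)→a](R) ⋈[h=d] γ[c; MIN(e)→d]((T ⋈[c=h] R))))) → 2

|E| = 2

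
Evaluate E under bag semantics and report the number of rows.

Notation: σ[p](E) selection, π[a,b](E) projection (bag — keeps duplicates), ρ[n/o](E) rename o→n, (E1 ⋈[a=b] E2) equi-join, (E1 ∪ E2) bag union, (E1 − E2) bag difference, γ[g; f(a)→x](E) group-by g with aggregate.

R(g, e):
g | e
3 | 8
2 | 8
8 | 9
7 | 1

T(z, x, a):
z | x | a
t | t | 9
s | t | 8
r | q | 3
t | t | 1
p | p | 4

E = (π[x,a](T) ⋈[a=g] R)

Per-node cardinality:
  T → 5
  π[x,a](T) → 5
  R → 4
  (π[x,a](T) ⋈[a=g] R) → 2

|E| = 2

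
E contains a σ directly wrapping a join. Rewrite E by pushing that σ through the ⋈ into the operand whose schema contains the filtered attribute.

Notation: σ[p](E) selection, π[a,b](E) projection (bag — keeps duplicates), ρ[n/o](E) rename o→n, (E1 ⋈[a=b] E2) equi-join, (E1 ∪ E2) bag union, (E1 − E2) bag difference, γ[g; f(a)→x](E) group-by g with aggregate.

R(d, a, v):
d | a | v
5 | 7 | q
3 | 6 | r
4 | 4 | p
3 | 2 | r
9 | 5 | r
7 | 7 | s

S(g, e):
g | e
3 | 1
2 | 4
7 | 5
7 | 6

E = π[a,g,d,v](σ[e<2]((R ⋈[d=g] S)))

σ filters on e, owned by the right side.
E' = π[a,g,d,v]((R ⋈[d=g] σ[e<2](S)))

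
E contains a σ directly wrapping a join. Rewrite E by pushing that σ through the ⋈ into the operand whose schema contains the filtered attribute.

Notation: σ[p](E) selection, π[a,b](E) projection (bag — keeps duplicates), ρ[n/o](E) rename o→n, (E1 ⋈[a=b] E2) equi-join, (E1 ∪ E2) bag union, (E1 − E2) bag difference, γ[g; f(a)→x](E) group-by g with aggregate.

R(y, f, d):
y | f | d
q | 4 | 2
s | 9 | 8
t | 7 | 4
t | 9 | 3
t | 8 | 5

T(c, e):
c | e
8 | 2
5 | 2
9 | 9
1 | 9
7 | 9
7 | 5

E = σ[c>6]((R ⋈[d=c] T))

σ filters on c, owned by the right side.
E' = (R ⋈[d=c] σ[c>6](T))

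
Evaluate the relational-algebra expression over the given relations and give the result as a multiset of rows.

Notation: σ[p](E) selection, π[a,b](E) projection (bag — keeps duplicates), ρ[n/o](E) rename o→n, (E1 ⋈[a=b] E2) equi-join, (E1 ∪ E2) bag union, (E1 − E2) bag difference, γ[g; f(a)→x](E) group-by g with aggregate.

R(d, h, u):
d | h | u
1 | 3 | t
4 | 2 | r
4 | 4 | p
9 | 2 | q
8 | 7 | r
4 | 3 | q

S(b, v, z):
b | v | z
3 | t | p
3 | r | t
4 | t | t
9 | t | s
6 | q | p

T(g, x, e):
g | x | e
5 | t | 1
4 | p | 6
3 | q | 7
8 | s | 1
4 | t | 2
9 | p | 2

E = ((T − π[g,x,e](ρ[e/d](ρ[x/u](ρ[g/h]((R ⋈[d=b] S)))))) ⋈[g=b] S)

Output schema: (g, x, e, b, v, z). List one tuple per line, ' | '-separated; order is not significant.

Stepwise |·|:
  T → 6
  R → 6
  S → 5
  (R ⋈[d=b] S) → 4
  ρ[g/h]((R ⋈[d=b] S)) → 4
  ρ[x/u](ρ[g/h]((R ⋈[d=b] S))) → 4
  ρ[e/d](ρ[x/u](ρ[g/h]((R ⋈[d=b] S)))) → 4
  π[g,x,e](ρ[e/d](ρ[x/u](ρ[g/h]((R ⋈[d=b] S))))) → 4
  (T − π[g,x,e](ρ[e/d](ρ[x/u](ρ[g/h]((R ⋈[d=b] S)))))) → 6
  S → 5
  ((T − π[g,x,e](ρ[e/d](ρ[x/u](ρ[g/h]((R ⋈[d=b] S)))))) ⋈[g=b] S) → 5

== RESULT ==
g | x | e | b | v | z
3 | q | 7 | 3 | r | t
3 | q | 7 | 3 | t | p
4 | p | 6 | 4 | t | t
4 | t | 2 | 4 | t | t
9 | p | 2 | 9 | t | s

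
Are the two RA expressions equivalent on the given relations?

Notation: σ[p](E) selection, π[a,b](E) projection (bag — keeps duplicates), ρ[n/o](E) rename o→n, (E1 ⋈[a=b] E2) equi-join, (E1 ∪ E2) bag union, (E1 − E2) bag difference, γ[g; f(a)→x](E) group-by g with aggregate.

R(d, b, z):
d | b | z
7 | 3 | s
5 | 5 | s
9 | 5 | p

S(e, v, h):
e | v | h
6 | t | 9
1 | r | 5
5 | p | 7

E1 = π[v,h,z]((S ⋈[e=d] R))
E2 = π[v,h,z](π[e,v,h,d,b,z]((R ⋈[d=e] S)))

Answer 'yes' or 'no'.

E1 per-node cardinality:
  S → 3
  R → 3
  (S ⋈[e=d] R) → 1
  π[v,h,z]((S ⋈[e=d] R)) → 1
E2 per-node cardinality:
  R → 3
  S → 3
  (R ⋈[d=e] S) → 1
  π[e,v,h,d,b,z]((R ⋈[d=e] S)) → 1
  π[v,h,z](π[e,v,h,d,b,z]((R ⋈[d=e] S))) → 1

E1 and E2 produce the same multiset:
v | h | z
p | 7 | s

yes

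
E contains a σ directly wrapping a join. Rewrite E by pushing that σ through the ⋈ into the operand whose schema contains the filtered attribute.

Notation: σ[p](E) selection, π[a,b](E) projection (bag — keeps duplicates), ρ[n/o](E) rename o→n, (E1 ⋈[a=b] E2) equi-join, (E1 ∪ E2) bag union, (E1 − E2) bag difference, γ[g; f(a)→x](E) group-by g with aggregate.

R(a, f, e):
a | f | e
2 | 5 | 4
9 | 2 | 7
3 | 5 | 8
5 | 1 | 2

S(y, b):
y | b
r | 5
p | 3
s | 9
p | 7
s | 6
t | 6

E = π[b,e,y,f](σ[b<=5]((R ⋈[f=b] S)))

σ filters on b, owned by the right side.
E' = π[b,e,y,f]((R ⋈[f=b] σ[b<=5](S)))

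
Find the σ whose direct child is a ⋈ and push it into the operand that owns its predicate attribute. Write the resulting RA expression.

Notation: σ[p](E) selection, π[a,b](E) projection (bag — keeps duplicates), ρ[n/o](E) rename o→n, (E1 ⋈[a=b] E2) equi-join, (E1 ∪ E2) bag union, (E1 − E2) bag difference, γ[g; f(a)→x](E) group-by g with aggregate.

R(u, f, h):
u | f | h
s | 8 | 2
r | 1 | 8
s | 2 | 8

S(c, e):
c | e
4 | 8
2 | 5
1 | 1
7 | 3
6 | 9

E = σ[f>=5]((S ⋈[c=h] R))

σ filters on f, owned by the right side.
E' = (S ⋈[c=h] σ[f>=5](R))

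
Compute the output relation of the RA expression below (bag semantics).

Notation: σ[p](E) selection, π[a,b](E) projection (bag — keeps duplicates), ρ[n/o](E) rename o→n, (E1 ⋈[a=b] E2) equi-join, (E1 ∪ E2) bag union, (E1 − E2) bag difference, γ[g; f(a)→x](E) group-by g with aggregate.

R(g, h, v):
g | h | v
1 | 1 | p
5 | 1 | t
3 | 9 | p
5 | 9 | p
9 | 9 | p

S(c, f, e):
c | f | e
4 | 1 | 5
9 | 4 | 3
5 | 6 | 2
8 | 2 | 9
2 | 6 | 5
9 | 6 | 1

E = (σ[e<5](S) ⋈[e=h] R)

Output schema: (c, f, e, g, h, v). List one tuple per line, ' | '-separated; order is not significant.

Stepwise |·|:
  S → 6
  σ[e<5](S) → 3
  R → 5
  (σ[e<5](S) ⋈[e=h] R) → 2

== RESULT ==
c | f | e | g | h | v
9 | 6 | 1 | 1 | 1 | p
9 | 6 | 1 | 5 | 1 | t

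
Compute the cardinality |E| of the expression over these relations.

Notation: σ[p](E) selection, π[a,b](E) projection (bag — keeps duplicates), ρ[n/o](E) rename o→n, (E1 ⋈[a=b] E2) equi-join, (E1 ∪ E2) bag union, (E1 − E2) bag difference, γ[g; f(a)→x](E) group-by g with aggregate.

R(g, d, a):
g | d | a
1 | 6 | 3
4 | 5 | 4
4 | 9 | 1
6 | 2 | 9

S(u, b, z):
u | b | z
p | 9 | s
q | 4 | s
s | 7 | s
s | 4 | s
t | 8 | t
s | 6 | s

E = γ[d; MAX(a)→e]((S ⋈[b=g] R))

Subexpression sizes:
  S → 6
  R → 4
  (S ⋈[b=g] R) → 5
  γ[d; MAX(a)→e]((S ⋈[b=g] R)) → 3

|E| = 3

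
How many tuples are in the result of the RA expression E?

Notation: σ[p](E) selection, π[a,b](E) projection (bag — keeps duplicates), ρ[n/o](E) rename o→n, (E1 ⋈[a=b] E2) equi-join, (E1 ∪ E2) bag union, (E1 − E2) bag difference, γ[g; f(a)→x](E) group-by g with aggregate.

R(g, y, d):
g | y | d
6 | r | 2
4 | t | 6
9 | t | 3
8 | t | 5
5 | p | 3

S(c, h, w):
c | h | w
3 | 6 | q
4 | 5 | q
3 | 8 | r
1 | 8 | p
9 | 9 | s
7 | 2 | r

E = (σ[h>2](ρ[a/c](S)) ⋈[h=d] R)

Row counts bottom-up:
  S → 6
  ρ[a/c](S) → 6
  σ[h>2](ρ[a/c](S)) → 5
  R → 5
  (σ[h>2](ρ[a/c](S)) ⋈[h=d] R) → 2

|E| = 2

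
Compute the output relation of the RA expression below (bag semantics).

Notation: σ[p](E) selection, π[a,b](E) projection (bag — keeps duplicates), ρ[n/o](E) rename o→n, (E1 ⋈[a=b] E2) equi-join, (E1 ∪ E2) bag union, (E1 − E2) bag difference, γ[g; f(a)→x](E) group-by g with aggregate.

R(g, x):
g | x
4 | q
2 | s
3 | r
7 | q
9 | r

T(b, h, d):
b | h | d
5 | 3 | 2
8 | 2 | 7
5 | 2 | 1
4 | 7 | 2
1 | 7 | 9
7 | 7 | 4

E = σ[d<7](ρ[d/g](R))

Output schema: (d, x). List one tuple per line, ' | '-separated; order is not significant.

Stepwise |·|:
  R → 5
  ρ[d/g](R) → 5
  σ[d<7](ρ[d/g](R)) → 3

== RESULT ==
d | x
2 | s
3 | r
4 | q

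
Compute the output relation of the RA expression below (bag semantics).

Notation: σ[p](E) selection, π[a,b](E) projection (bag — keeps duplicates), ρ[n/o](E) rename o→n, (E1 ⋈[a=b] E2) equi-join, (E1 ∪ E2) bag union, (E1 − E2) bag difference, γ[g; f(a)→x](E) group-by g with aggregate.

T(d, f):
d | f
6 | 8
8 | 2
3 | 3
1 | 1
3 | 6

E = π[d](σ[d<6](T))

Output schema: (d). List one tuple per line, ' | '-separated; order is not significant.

Per-node cardinality:
  T → 5
  σ[d<6](T) → 3
  π[d](σ[d<6](T)) → 3

== RESULT ==
d
1
3
3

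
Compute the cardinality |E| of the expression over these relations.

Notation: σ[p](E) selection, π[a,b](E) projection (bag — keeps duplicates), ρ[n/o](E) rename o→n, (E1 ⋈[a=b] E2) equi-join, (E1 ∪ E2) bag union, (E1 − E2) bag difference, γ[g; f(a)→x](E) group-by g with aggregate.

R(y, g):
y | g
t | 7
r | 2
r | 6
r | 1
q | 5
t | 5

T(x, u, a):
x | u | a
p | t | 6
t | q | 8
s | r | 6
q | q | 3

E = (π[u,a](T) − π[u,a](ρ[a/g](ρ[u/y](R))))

Row counts bottom-up:
  T → 4
  π[u,a](T) → 4
  R → 6
  ρ[u/y](R) → 6
  ρ[a/g](ρ[u/y](R)) → 6
  π[u,a](ρ[a/g](ρ[u/y](R))) → 6
  (π[u,a](T) − π[u,a](ρ[a/g](ρ[u/y](R)))) → 3

|E| = 3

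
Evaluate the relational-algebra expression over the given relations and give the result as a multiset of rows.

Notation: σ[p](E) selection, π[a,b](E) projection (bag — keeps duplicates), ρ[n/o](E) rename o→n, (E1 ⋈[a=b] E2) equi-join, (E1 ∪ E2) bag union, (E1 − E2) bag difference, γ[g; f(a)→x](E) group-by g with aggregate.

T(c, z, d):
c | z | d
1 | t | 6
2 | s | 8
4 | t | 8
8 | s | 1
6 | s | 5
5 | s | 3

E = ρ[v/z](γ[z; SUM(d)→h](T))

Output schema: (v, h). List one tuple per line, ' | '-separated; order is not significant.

Stepwise |·|:
  T → 6
  γ[z; SUM(d)→h](T) → 2
  ρ[v/z](γ[z; SUM(d)→h](T)) → 2

== RESULT ==
v | h
s | 17
t | 14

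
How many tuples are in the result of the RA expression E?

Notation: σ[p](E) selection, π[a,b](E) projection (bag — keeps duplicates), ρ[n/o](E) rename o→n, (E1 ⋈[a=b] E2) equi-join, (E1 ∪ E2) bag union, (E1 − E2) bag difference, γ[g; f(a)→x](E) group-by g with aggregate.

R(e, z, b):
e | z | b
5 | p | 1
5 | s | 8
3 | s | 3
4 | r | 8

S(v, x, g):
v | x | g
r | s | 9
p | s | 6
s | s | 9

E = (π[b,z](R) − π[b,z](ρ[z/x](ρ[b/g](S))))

Stepwise |·|:
  R → 4
  π[b,z](R) → 4
  S → 3
  ρ[b/g](S) → 3
  ρ[z/x](ρ[b/g](S)) → 3
  π[b,z](ρ[z/x](ρ[b/g](S))) → 3
  (π[b,z](R) − π[b,z](ρ[z/x](ρ[b/g](S)))) → 4

|E| = 4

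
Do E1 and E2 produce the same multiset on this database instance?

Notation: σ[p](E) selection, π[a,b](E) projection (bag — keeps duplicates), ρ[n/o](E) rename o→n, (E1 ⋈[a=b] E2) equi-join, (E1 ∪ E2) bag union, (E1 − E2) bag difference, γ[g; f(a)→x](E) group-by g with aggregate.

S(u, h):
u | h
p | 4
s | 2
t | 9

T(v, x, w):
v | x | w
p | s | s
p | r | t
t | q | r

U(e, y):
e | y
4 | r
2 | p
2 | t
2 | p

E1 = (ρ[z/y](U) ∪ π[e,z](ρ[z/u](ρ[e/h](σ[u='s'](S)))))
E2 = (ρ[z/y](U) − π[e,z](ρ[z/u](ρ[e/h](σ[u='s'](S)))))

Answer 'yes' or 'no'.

E1 row counts bottom-up:
  U → 4
  ρ[z/y](U) → 4
  S → 3
  σ[u='s'](S) → 1
  ρ[e/h](σ[u='s'](S)) → 1
  ρ[z/u](ρ[e/h](σ[u='s'](S))) → 1
  π[e,z](ρ[z/u](ρ[e/h](σ[u='s'](S)))) → 1
  (ρ[z/y](U) ∪ π[e,z](ρ[z/u](ρ[e/h](σ[u='s'](S))))) → 5
E2 row counts bottom-up:
  U → 4
  ρ[z/y](U) → 4
  S → 3
  σ[u='s'](S) → 1
  ρ[e/h](σ[u='s'](S)) → 1
  ρ[z/u](ρ[e/h](σ[u='s'](S))) → 1
  π[e,z](ρ[z/u](ρ[e/h](σ[u='s'](S)))) → 1
  (ρ[z/y](U) − π[e,z](ρ[z/u](ρ[e/h](σ[u='s'](S))))) → 4

E1 result:
e | z
2 | p
2 | p
2 | s
2 | t
4 | r
E2 result:
e | z
2 | p
2 | p
2 | t
4 | r
Witness: (2, 's') appears 1× in E1 but 0× in E2.

no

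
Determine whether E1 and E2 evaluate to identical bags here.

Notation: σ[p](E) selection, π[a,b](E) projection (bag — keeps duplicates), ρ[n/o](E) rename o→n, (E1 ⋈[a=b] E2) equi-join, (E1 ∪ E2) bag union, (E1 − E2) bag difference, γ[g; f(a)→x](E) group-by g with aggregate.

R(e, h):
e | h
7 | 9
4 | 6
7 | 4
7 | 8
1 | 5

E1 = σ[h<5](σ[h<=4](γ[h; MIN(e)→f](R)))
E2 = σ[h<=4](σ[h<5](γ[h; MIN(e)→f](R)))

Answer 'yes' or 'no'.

E1 per-node cardinality:
  R → 5
  γ[h; MIN(e)→f](R) → 5
  σ[h<=4](γ[h; MIN(e)→f](R)) → 1
  σ[h<5](σ[h<=4](γ[h; MIN(e)→f](R))) → 1
E2 per-node cardinality:
  R → 5
  γ[h; MIN(e)→f](R) → 5
  σ[h<5](γ[h; MIN(e)→f](R)) → 1
  σ[h<=4](σ[h<5](γ[h; MIN(e)→f](R))) → 1

E1 and E2 produce the same multiset:
h | f
4 | 7

yes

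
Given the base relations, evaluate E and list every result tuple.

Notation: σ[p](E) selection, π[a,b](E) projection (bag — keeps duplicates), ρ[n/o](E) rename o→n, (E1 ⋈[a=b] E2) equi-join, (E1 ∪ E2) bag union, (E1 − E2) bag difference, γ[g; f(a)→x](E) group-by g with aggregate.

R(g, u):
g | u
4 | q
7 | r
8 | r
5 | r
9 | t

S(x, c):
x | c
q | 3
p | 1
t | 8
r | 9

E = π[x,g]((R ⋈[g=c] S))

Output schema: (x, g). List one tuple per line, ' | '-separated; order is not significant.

Subexpression sizes:
  R → 5
  S → 4
  (R ⋈[g=c] S) → 2
  π[x,g]((R ⋈[g=c] S)) → 2

== RESULT ==
x | g
r | 9
t | 8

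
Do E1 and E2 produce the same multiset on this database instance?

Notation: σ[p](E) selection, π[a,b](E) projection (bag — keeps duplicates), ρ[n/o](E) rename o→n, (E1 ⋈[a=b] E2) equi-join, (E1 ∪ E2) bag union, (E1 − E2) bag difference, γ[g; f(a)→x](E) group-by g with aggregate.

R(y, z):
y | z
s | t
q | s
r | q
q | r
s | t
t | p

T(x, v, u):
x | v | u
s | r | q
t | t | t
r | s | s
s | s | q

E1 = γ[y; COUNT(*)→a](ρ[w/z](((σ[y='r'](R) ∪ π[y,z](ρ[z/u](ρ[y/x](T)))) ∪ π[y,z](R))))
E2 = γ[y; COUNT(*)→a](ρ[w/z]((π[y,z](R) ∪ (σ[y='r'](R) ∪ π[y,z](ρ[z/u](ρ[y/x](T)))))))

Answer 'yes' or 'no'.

E1 stepwise |·|:
  R → 6
  σ[y='r'](R) → 1
  T → 4
  ρ[y/x](T) → 4
  ρ[z/u](ρ[y/x](T)) → 4
  π[y,z](ρ[z/u](ρ[y/x](T))) → 4
  (σ[y='r'](R) ∪ π[y,z](ρ[z/u](ρ[y/x](T)))) → 5
  R → 6
  π[y,z](R) → 6
  ((σ[y='r'](R) ∪ π[y,z](ρ[z/u](ρ[y/x](T)))) ∪ π[y,z](R)) → 11
  ρ[w/z](((σ[y='r'](R) ∪ π[y,z](ρ[z/u](ρ[y/x](T)))) ∪ π[y,z](R))) → 11
  γ[y; COUNT(*)→a](ρ[w/z](((σ[y='r'](R) ∪ π[y,z](ρ[z/u](ρ[y/x](T)))) ∪ π[y,z](R)))) → 4
E2 stepwise |·|:
  R → 6
  π[y,z](R) → 6
  R → 6
  σ[y='r'](R) → 1
  T → 4
  ρ[y/x](T) → 4
  ρ[z/u](ρ[y/x](T)) → 4
  π[y,z](ρ[z/u](ρ[y/x](T))) → 4
  (σ[y='r'](R) ∪ π[y,z](ρ[z/u](ρ[y/x](T)))) → 5
  (π[y,z](R) ∪ (σ[y='r'](R) ∪ π[y,z](ρ[z/u](ρ[y/x](T))))) → 11
  ρ[w/z]((π[y,z](R) ∪ (σ[y='r'](R) ∪ π[y,z](ρ[z/u](ρ[y/x](T)))))) → 11
  γ[y; COUNT(*)→a](ρ[w/z]((π[y,z](R) ∪ (σ[y='r'](R) ∪ π[y,z](ρ[z/u](ρ[y/x](T))))))) → 4

E1 and E2 produce the same multiset:
y | a
q | 2
r | 3
s | 4
t | 2

yes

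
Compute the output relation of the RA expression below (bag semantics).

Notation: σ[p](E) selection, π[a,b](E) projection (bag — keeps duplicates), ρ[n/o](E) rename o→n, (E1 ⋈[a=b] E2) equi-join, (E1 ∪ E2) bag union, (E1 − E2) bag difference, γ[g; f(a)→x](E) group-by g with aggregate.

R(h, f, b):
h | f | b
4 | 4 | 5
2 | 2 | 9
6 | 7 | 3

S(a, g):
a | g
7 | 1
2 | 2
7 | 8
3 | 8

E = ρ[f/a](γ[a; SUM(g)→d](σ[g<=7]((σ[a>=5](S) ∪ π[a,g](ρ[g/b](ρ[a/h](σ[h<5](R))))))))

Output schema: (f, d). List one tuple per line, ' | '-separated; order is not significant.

Row counts bottom-up:
  S → 4
  σ[a>=5](S) → 2
  R → 3
  σ[h<5](R) → 2
  ρ[a/h](σ[h<5](R)) → 2
  ρ[g/b](ρ[a/h](σ[h<5](R))) → 2
  π[a,g](ρ[g/b](ρ[a/h](σ[h<5](R)))) → 2
  (σ[a>=5](S) ∪ π[a,g](ρ[g/b](ρ[a/h](σ[h<5](R))))) → 4
  σ[g<=7]((σ[a>=5](S) ∪ π[a,g](ρ[g/b](ρ[a/h](σ[h<5](R)))))) → 2
  γ[a; SUM(g)→d](σ[g<=7]((σ[a>=5](S) ∪ π[a,g](ρ[g/b](ρ[a/h](σ[h<5](R))))))) → 2
  ρ[f/a](γ[a; SUM(g)→d](σ[g<=7]((σ[a>=5](S) ∪ π[a,g](ρ[g/b](ρ[a/h](σ[h<5](R)))))))) → 2

== RESULT ==
f | d
4 | 5
7 | 1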